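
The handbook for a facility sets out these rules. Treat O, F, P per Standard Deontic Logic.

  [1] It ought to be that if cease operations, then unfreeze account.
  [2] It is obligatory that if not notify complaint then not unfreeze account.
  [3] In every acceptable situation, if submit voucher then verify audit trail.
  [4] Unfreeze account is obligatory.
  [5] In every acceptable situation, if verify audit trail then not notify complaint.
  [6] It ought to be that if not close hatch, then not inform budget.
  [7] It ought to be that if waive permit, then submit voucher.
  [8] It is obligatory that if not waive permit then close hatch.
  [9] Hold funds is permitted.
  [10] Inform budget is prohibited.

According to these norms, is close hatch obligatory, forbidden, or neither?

Obligatory

Premise 4 states O(unfreeze_account) outright.
Premise 2, O(¬notify_complaint → ¬unfreeze_account), contraposes to O(unfreeze_account → notify_complaint); with O(unfreeze_account) we get O(notify_complaint).
Premise 5, O(verify_audit_trail → ¬notify_complaint), contraposes to O(notify_complaint → ¬verify_audit_trail); with O(notify_complaint) we get O(¬verify_audit_trail).
Premise 3, O(submit_voucher → verify_audit_trail), contraposes to O(¬verify_audit_trail → ¬submit_voucher); with O(¬verify_audit_trail) we get O(¬submit_voucher).
Premise 7, O(waive_permit → submit_voucher), contraposes to O(¬submit_voucher → ¬waive_permit); with O(¬submit_voucher) we get O(¬waive_permit).
From O(¬waive_permit) and premise 8, O(¬waive_permit → close_hatch), we obtain O(close_hatch).
Premises 1, 6, 9, 10 do not contribute to this derivation.
Hence close_hatch is obligatory.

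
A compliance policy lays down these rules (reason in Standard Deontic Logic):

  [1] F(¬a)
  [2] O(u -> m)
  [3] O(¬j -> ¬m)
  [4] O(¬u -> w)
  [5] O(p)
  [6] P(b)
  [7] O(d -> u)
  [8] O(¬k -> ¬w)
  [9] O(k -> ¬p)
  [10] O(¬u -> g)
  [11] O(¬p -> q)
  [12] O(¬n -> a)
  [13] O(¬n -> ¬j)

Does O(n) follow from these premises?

Yes

From premise 5 we have O(p).
Premise 9 is O(k -> ¬p); contrapositively O(p -> ¬k). Since O(p) holds, K gives O(¬k).
Applying K to premise 8 (O(¬k -> ¬w)) and O(¬k) yields O(¬w).
Premise 4 is O(¬u -> w); contrapositively O(¬w -> u). Since O(¬w) holds, K gives O(u).
Applying K to premise 2 (O(u -> m)) and O(u) yields O(m).
Premise 3, O(¬j -> ¬m), contraposes to O(m -> j); with O(m) we get O(j).
Premise 13 is O(¬n -> ¬j); contrapositively O(j -> n). Since O(j) holds, K gives O(n).
Premises 1, 6, 7, 10, 11, 12 do not contribute to this derivation.
So O(n) follows.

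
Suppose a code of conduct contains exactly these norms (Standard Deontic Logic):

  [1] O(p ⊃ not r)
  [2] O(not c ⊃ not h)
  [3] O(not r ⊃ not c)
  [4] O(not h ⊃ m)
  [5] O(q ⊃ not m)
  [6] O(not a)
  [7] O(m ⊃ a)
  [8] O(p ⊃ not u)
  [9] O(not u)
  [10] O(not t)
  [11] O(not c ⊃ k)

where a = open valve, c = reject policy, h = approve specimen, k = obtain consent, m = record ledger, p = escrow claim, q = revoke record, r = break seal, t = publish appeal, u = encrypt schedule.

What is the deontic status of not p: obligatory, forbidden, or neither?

Obligatory

From premise 6 we have O(not a).
The contrapositive of premise 7 (O(m ⊃ a)) is O(not a ⊃ not m), and O(not a) is already established, so O(not m).
The contrapositive of premise 4 (O(not h ⊃ m)) is O(not m ⊃ h), and O(not m) is already established, so O(h).
The contrapositive of premise 2 (O(not c ⊃ not h)) is O(h ⊃ c), and O(h) is already established, so O(c).
Premise 3, O(not r ⊃ not c), contraposes to O(c ⊃ r); with O(c) we get O(r).
The contrapositive of premise 1 (O(p ⊃ not r)) is O(r ⊃ not p), and O(r) is already established, so O(not p).
Premises 5, 8, 9, 10, 11 do not contribute to this derivation.
Hence not p is obligatory.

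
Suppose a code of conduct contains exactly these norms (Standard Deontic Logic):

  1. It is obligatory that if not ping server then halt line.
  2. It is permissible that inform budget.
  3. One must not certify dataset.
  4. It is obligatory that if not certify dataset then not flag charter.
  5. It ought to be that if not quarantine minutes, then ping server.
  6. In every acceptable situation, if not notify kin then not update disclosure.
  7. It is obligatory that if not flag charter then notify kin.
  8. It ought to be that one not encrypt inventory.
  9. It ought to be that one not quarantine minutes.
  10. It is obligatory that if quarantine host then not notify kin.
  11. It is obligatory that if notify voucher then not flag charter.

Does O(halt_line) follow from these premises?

No

Premise 1 is O(¬ping_server → halt_line), but O(¬ping_server) is not derivable from the premises, so it does not yield O(halt_line).
No other premise forces O(halt_line). An ideal world satisfying every premise can still have halt_line false, so O(halt_line) is not derivable.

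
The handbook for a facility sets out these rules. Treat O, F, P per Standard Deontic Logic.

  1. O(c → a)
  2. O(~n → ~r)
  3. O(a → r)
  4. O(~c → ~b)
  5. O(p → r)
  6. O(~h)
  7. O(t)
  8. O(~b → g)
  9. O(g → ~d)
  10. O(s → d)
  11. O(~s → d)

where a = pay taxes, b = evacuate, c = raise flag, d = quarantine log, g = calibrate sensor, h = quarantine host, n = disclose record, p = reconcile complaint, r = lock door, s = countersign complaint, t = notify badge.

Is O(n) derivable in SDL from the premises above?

Yes

Premises 11 and 10 are O(~s → d) and O(s → d); every ideal world satisfies ~s or s, so in either case d holds — hence O(d).
Premise 9, O(g → ~d), contraposes to O(d → ~g); with O(d) we get O(~g).
Premise 8 is O(~b → g); contrapositively O(~g → b). Since O(~g) holds, K gives O(b).
Premise 4 is O(~c → ~b); contrapositively O(b → c). Since O(b) holds, K gives O(c).
Premise 1 is O(c → a); since O(c), deontic closure gives O(a).
Applying K to premise 3 (O(a → r)) and O(a) yields O(r).
Premise 2 is O(~n → ~r); contrapositively O(r → n). Since O(r) holds, K gives O(n).
Premises 5, 6, 7 do not contribute to this derivation.
So O(n) follows.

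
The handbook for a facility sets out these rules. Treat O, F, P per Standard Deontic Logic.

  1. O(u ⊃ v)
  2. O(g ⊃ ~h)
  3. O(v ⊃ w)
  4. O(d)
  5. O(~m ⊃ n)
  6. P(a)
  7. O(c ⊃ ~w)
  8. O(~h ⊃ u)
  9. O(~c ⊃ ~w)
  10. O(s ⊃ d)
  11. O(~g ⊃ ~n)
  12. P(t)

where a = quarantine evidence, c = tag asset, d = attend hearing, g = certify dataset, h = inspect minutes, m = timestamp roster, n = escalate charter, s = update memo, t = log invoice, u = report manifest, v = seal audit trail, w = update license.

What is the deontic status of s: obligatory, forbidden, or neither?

Neither

Premise 10 is O(s ⊃ d); even if O(d) held, inferring O(s) would be affirming the consequent — invalid.
No premise or chain of K-axiom applications forces O(s), and none forces O(~s). So s is neither obligatory nor forbidden under these norms.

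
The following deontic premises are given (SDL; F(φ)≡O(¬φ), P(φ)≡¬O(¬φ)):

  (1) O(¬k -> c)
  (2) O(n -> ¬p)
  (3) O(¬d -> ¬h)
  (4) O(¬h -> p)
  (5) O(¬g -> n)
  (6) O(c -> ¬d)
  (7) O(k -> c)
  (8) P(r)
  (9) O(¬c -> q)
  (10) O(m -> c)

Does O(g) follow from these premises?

Yes

By case analysis on ¬k: premise 1 gives O(¬k -> c) and premise 7 gives O(k -> c), so O(c) either way.
Applying K to premise 6 (O(c -> ¬d)) and O(c) yields O(¬d).
Premise 3 is O(¬d -> ¬h); since O(¬d), deontic closure gives O(¬h).
Applying K to premise 4 (O(¬h -> p)) and O(¬h) yields O(p).
Premise 2, O(n -> ¬p), contraposes to O(p -> ¬n); with O(p) we get O(¬n).
The contrapositive of premise 5 (O(¬g -> n)) is O(¬n -> g), and O(¬n) is already established, so O(g).
Premises 8, 9, 10 do not contribute to this derivation.
So O(g) follows.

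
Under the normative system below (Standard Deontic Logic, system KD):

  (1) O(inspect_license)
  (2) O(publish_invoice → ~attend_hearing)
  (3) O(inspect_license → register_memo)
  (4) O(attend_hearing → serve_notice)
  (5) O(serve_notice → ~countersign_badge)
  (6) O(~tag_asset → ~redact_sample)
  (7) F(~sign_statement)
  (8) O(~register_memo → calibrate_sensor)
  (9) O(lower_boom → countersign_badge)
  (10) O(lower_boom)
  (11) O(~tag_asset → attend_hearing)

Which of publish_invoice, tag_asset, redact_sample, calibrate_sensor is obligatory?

tag_asset

Premise 10 states O(lower_boom) outright.
From O(lower_boom) and premise 9, O(lower_boom → countersign_badge), we obtain O(countersign_badge).
Premise 5 is O(serve_notice → ~countersign_badge); contrapositively O(countersign_badge → ~serve_notice). Since O(countersign_badge) holds, K gives O(~serve_notice).
Premise 4, O(attend_hearing → serve_notice), contraposes to O(~serve_notice → ~attend_hearing); with O(~serve_notice) we get O(~attend_hearing).
Premise 11 is O(~tag_asset → attend_hearing); contrapositively O(~attend_hearing → tag_asset). Since O(~attend_hearing) holds, K gives O(tag_asset).
So O(tag_asset) holds — tag_asset is obligatory. None of the other listed options is made obligatory by any chain of premises.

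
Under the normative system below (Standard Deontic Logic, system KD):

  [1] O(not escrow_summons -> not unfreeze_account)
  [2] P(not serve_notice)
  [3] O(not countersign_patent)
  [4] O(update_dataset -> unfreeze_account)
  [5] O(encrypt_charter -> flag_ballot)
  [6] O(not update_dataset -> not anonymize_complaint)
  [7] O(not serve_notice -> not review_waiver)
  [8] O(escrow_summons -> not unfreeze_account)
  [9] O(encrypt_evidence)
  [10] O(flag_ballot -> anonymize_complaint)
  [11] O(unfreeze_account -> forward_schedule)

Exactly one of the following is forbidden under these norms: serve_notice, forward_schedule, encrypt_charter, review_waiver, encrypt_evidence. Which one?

encrypt_charter

Premises 8 and 1 are O(escrow_summons -> not unfreeze_account) and O(not escrow_summons -> not unfreeze_account); every ideal world satisfies escrow_summons or not escrow_summons, so in either case not unfreeze_account holds — hence O(not unfreeze_account).
The contrapositive of premise 4 (O(update_dataset -> unfreeze_account)) is O(not unfreeze_account -> not update_dataset), and O(not unfreeze_account) is already established, so O(not update_dataset).
Premise 6 is O(not update_dataset -> not anonymize_complaint); since O(not update_dataset), deontic closure gives O(not anonymize_complaint).
Premise 10 is O(flag_ballot -> anonymize_complaint); contrapositively O(not anonymize_complaint -> not flag_ballot). Since O(not anonymize_complaint) holds, K gives O(not flag_ballot).
Premise 5 is O(encrypt_charter -> flag_ballot); contrapositively O(not flag_ballot -> not encrypt_charter). Since O(not flag_ballot) holds, K gives O(not encrypt_charter).
So O(not encrypt_charter) holds, i.e. encrypt_charter is forbidden. None of the other listed options is forbidden under the premises.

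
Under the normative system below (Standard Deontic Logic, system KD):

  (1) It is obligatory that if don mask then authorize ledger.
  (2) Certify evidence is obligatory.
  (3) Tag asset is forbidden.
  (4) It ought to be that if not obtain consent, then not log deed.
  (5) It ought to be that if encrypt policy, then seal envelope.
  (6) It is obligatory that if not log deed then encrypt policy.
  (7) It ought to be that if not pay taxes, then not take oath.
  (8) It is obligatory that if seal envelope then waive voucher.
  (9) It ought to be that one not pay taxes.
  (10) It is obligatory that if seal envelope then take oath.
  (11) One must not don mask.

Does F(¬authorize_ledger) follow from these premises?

No

Premise 1 is O(don_mask → authorize_ledger), but O(don_mask) is not derivable from the premises, so it does not yield O(authorize_ledger).
No other premise forces O(authorize_ledger). An ideal world satisfying every premise can still have ¬authorize_ledger true, so F(¬authorize_ledger) is not derivable.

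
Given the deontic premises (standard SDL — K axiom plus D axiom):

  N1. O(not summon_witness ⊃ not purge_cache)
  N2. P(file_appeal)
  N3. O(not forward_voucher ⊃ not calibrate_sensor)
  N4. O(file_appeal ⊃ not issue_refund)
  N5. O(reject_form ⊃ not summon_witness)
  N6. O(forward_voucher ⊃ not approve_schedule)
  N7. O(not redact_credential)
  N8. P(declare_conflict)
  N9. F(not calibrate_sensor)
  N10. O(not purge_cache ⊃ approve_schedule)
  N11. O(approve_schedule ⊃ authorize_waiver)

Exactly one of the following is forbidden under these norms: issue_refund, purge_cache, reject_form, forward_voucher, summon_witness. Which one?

reject_form

F(not calibrate_sensor) at premise 9 means O(calibrate_sensor).
Premise 3 is O(not forward_voucher ⊃ not calibrate_sensor); contrapositively O(calibrate_sensor ⊃ forward_voucher). Since O(calibrate_sensor) holds, K gives O(forward_voucher).
From O(forward_voucher) and premise 6, O(forward_voucher ⊃ not approve_schedule), we obtain O(not approve_schedule).
Premise 10, O(not purge_cache ⊃ approve_schedule), contraposes to O(not approve_schedule ⊃ purge_cache); with O(not approve_schedule) we get O(purge_cache).
Premise 1 is O(not summon_witness ⊃ not purge_cache); contrapositively O(purge_cache ⊃ summon_witness). Since O(purge_cache) holds, K gives O(summon_witness).
The contrapositive of premise 5 (O(reject_form ⊃ not summon_witness)) is O(summon_witness ⊃ not reject_form), and O(summon_witness) is already established, so O(not reject_form).
So O(not reject_form) holds, i.e. reject_form is forbidden. None of the other listed options is forbidden under the premises.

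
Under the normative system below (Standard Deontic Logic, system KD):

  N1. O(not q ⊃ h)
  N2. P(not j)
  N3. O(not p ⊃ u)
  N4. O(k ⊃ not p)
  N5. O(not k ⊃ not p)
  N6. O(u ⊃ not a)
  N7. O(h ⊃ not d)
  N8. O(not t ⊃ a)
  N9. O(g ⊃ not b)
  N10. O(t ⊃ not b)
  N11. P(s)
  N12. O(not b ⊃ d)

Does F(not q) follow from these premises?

Yes

By case analysis on k: premise 4 gives O(k ⊃ not p) and premise 5 gives O(not k ⊃ not p), so O(not p) either way.
From O(not p) and premise 3, O(not p ⊃ u), we obtain O(u).
Applying K to premise 6 (O(u ⊃ not a)) and O(u) yields O(not a).
The contrapositive of premise 8 (O(not t ⊃ a)) is O(not a ⊃ t), and O(not a) is already established, so O(t).
With premise 10, O(t ⊃ not b), the K-axiom yields O(not b).
From O(not b) and premise 12, O(not b ⊃ d), we obtain O(d).
Premise 7 is O(h ⊃ not d); contrapositively O(d ⊃ not h). Since O(d) holds, K gives O(not h).
Premise 1, O(not q ⊃ h), contraposes to O(not h ⊃ q); with O(not h) we get O(q).
Premises 2, 9, 11 do not contribute to this derivation.
So O(q) holds, i.e. F(not q). The claim follows.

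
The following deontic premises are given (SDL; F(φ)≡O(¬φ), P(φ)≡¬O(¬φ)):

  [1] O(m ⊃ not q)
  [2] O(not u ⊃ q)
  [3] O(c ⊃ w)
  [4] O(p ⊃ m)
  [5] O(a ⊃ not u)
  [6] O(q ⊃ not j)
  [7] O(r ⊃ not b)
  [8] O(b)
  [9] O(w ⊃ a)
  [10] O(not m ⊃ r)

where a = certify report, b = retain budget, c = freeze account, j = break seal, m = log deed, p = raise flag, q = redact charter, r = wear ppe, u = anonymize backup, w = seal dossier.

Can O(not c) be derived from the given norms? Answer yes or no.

Yes

From premise 8 we have O(b).
Premise 7 is O(r ⊃ not b); contrapositively O(b ⊃ not r). Since O(b) holds, K gives O(not r).
The contrapositive of premise 10 (O(not m ⊃ r)) is O(not r ⊃ m), and O(not r) is already established, so O(m).
Premise 1 is O(m ⊃ not q); since O(m), deontic closure gives O(not q).
The contrapositive of premise 2 (O(not u ⊃ q)) is O(not q ⊃ u), and O(not q) is already established, so O(u).
Premise 5 is O(a ⊃ not u); contrapositively O(u ⊃ not a). Since O(u) holds, K gives O(not a).
The contrapositive of premise 9 (O(w ⊃ a)) is O(not a ⊃ not w), and O(not a) is already established, so O(not w).
Premise 3, O(c ⊃ w), contraposes to O(not w ⊃ not c); with O(not w) we get O(not c).
Premises 4, 6 do not contribute to this derivation.
So O(not c) follows.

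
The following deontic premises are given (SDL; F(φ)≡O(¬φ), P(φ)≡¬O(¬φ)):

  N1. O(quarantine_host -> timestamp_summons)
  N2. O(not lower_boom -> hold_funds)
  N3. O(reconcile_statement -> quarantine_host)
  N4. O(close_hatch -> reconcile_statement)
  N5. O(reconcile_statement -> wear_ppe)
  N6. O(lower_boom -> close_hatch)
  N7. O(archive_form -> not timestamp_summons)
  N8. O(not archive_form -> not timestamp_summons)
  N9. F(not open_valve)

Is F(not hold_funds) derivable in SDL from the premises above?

Yes

Premises 7 and 8 are O(archive_form -> not timestamp_summons) and O(not archive_form -> not timestamp_summons); every ideal world satisfies archive_form or not archive_form, so in either case not timestamp_summons holds — hence O(not timestamp_summons).
Premise 1 is O(quarantine_host -> timestamp_summons); contrapositively O(not timestamp_summons -> not quarantine_host). Since O(not timestamp_summons) holds, K gives O(not quarantine_host).
The contrapositive of premise 3 (O(reconcile_statement -> quarantine_host)) is O(not quarantine_host -> not reconcile_statement), and O(not quarantine_host) is already established, so O(not reconcile_statement).
Premise 4, O(close_hatch -> reconcile_statement), contraposes to O(not reconcile_statement -> not close_hatch); with O(not reconcile_statement) we get O(not close_hatch).
Premise 6, O(lower_boom -> close_hatch), contraposes to O(not close_hatch -> not lower_boom); with O(not close_hatch) we get O(not lower_boom).
From O(not lower_boom) and premise 2, O(not lower_boom -> hold_funds), we obtain O(hold_funds).
Premises 5, 9 do not contribute to this derivation.
So O(hold_funds) holds, i.e. F(not hold_funds). The claim follows.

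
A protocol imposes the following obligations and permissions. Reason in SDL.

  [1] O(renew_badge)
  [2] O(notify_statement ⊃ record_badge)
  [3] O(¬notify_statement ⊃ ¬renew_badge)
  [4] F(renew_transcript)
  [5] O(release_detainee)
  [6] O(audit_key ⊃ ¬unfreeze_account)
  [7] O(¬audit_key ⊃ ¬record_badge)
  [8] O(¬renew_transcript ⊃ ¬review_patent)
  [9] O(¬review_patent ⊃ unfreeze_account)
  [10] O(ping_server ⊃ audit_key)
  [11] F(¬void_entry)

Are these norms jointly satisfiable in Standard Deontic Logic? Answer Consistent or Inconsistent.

From premise 1 we have O(renew_badge).
Premise 3, O(¬notify_statement ⊃ ¬renew_badge), contraposes to O(renew_badge ⊃ notify_statement); with O(renew_badge) we get O(notify_statement).
Applying K to premise 2 (O(notify_statement ⊃ record_badge)) and O(notify_statement) yields O(record_badge).
Premise 7, O(¬audit_key ⊃ ¬record_badge), contraposes to O(record_badge ⊃ audit_key); with O(record_badge) we get O(audit_key).
Premise 6 is O(audit_key ⊃ ¬unfreeze_account); since O(audit_key), deontic closure gives O(¬unfreeze_account).
The contrapositive of premise 9 (O(¬review_patent ⊃ unfreeze_account)) is O(¬unfreeze_account ⊃ review_patent), and O(¬unfreeze_account) is already established, so O(review_patent).
Premise 8, O(¬renew_transcript ⊃ ¬review_patent), contraposes to O(review_patent ⊃ renew_transcript); with O(review_patent) we get O(renew_transcript).
However, F(renew_transcript) at premise 4 amounts to O(¬renew_transcript).
We now have both O(renew_transcript) and O(¬renew_transcript) — renew_transcript is simultaneously obligatory and forbidden, violating the D-axiom.

Inconsistent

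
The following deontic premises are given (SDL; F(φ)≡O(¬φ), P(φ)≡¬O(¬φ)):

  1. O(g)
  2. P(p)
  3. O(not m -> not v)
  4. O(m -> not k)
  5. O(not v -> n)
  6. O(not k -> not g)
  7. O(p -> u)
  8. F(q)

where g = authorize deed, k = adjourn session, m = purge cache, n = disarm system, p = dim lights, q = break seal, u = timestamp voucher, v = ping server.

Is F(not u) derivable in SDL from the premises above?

Premise 7 is O(p -> u), but O(p) is not derivable from the premises (the permission P(p) asserts only not O(not p), not O(p)), so it does not yield O(u).
No other premise forces O(u). An ideal world satisfying every premise can still have not u true, so F(not u) is not derivable.

No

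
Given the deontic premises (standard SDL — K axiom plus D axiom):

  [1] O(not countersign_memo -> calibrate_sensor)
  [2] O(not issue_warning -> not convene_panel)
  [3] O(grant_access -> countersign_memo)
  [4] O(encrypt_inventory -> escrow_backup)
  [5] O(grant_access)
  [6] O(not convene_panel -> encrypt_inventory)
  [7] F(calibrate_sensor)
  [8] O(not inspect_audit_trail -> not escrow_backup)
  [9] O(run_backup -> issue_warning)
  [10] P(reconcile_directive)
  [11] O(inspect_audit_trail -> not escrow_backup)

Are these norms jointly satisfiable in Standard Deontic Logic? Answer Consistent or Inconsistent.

Premise 1 is O(not countersign_memo -> calibrate_sensor), but O(not countersign_memo) is not derivable from the premises, so it does not yield O(calibrate_sensor).
So O(calibrate_sensor) is not derivable, and the apparent clash with O(not calibrate_sensor) does not arise.
A world satisfying every obligation exists (e.g. calibrate_sensor=false, convene_panel=true, countersign_memo=true, encrypt_inventory=false, escrow_backup=false, grant_access=true, inspect_audit_trail=false, issue_warning=true, reconcile_directive=false, run_backup=false); no atom is both obligatory and forbidden, so the set is consistent.

Consistent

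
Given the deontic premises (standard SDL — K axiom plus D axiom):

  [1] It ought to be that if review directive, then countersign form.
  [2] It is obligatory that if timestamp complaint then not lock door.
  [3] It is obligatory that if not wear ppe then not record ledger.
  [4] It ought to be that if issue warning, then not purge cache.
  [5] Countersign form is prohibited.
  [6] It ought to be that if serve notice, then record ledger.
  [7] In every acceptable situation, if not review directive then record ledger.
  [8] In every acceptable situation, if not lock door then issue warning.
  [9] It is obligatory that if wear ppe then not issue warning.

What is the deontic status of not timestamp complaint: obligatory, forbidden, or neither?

Premise 5, F(countersign_form), is equivalent to O(¬countersign_form).
The contrapositive of premise 1 (O(review_directive → countersign_form)) is O(¬countersign_form → ¬review_directive), and O(¬countersign_form) is already established, so O(¬review_directive).
From O(¬review_directive) and premise 7, O(¬review_directive → record_ledger), we obtain O(record_ledger).
Premise 3 is O(¬wear_ppe → ¬record_ledger); contrapositively O(record_ledger → wear_ppe). Since O(record_ledger) holds, K gives O(wear_ppe).
Applying K to premise 9 (O(wear_ppe → ¬issue_warning)) and O(wear_ppe) yields O(¬issue_warning).
The contrapositive of premise 8 (O(¬lock_door → issue_warning)) is O(¬issue_warning → lock_door), and O(¬issue_warning) is already established, so O(lock_door).
Premise 2 is O(timestamp_complaint → ¬lock_door); contrapositively O(lock_door → ¬timestamp_complaint). Since O(lock_door) holds, K gives O(¬timestamp_complaint).
Premises 4, 6 do not contribute to this derivation.
Hence ¬timestamp_complaint is obligatory.

Obligatory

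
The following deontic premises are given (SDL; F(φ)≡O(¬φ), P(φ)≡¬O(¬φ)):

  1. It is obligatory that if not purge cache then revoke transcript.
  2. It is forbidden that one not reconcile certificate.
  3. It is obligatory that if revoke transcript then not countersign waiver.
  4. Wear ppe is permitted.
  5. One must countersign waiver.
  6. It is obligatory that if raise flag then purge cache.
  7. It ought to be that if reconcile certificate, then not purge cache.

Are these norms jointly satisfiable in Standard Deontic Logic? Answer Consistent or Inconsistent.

Inconsistent

From premise 5 we have O(countersign_waiver).
Premise 3, O(revoke_transcript → ¬countersign_waiver), contraposes to O(countersign_waiver → ¬revoke_transcript); with O(countersign_waiver) we get O(¬revoke_transcript).
Premise 1 is O(¬purge_cache → revoke_transcript); contrapositively O(¬revoke_transcript → purge_cache). Since O(¬revoke_transcript) holds, K gives O(purge_cache).
The contrapositive of premise 7 (O(reconcile_certificate → ¬purge_cache)) is O(purge_cache → ¬reconcile_certificate), and O(purge_cache) is already established, so O(¬reconcile_certificate).
But premise 2, F(¬reconcile_certificate), means O(reconcile_certificate).
We now have both O(¬reconcile_certificate) and O(reconcile_certificate) — reconcile_certificate is simultaneously obligatory and forbidden, violating the D-axiom.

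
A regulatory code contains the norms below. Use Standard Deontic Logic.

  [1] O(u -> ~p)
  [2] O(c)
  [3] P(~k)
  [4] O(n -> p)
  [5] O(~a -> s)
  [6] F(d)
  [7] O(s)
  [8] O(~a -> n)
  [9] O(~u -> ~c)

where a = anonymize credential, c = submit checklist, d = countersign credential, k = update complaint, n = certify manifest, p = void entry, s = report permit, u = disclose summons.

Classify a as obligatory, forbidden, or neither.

Obligatory

From premise 2 we have O(c).
The contrapositive of premise 9 (O(~u -> ~c)) is O(c -> u), and O(c) is already established, so O(u).
From O(u) and premise 1, O(u -> ~p), we obtain O(~p).
Premise 4, O(n -> p), contraposes to O(~p -> ~n); with O(~p) we get O(~n).
Premise 8 is O(~a -> n); contrapositively O(~n -> a). Since O(~n) holds, K gives O(a).
Premises 3, 5, 6, 7 do not contribute to this derivation.
Hence a is obligatory.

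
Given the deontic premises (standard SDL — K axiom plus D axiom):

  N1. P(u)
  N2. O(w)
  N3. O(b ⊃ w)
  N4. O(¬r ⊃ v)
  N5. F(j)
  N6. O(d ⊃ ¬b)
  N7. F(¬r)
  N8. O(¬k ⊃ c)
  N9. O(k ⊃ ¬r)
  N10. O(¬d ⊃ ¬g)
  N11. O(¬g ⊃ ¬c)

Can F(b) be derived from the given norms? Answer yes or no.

Yes

F(¬r) at premise 7 means O(r).
Premise 9, O(k ⊃ ¬r), contraposes to O(r ⊃ ¬k); with O(r) we get O(¬k).
With premise 8, O(¬k ⊃ c), the K-axiom yields O(c).
Premise 11 is O(¬g ⊃ ¬c); contrapositively O(c ⊃ g). Since O(c) holds, K gives O(g).
Premise 10 is O(¬d ⊃ ¬g); contrapositively O(g ⊃ d). Since O(g) holds, K gives O(d).
From O(d) and premise 6, O(d ⊃ ¬b), we obtain O(¬b).
Premises 1, 2, 3, 4, 5 do not contribute to this derivation.
So O(¬b) holds, i.e. F(b). The claim follows.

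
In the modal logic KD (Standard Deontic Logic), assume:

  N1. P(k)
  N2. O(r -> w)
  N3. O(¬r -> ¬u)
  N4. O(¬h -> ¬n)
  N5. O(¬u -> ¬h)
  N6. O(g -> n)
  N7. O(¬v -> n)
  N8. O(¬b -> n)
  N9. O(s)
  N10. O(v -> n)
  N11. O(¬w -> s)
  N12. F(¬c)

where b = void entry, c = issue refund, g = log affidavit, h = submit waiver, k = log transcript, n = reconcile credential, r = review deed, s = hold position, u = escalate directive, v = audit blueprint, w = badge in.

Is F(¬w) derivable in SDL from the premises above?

Yes

By case analysis on v: premise 10 gives O(v -> n) and premise 7 gives O(¬v -> n), so O(n) either way.
The contrapositive of premise 4 (O(¬h -> ¬n)) is O(n -> h), and O(n) is already established, so O(h).
The contrapositive of premise 5 (O(¬u -> ¬h)) is O(h -> u), and O(h) is already established, so O(u).
The contrapositive of premise 3 (O(¬r -> ¬u)) is O(u -> r), and O(u) is already established, so O(r).
With premise 2, O(r -> w), the K-axiom yields O(w).
Premises 1, 6, 8, 9, 11, 12 do not contribute to this derivation.
So O(w) holds, i.e. F(¬w). The claim follows.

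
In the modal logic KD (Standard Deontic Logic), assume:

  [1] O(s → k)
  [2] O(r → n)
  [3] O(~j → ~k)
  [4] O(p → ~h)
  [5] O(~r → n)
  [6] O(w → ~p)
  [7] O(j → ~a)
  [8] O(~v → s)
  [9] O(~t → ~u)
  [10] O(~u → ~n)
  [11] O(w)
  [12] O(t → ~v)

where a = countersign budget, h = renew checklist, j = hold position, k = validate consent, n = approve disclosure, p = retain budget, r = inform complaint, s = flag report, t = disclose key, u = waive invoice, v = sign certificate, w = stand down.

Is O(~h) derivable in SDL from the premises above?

Premise 4 is O(p → ~h), but O(p) is not derivable from the premises, so it does not yield O(~h).
No other premise forces O(~h). An ideal world satisfying every premise can still have ~h false, so O(~h) is not derivable.

No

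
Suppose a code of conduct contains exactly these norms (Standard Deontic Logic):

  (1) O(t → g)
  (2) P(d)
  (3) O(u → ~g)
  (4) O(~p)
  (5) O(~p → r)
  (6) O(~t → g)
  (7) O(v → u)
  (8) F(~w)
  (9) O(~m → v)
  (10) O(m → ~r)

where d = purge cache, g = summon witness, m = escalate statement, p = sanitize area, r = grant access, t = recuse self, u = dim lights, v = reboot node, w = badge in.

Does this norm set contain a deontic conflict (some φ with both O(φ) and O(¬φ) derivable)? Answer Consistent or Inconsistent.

Premises 1 and 6 are O(t → g) and O(~t → g); every ideal world satisfies t or ~t, so in either case g holds — hence O(g).
Premise 3 is O(u → ~g); contrapositively O(g → ~u). Since O(g) holds, K gives O(~u).
Premise 7, O(v → u), contraposes to O(~u → ~v); with O(~u) we get O(~v).
Premise 9, O(~m → v), contraposes to O(~v → m); with O(~v) we get O(m).
Applying K to premise 10 (O(m → ~r)) and O(m) yields O(~r).
Premise 5, O(~p → r), contraposes to O(~r → p); with O(~r) we get O(p).
But premise 4 directly asserts O(~p).
We now have both O(p) and O(~p) — p is simultaneously obligatory and forbidden, violating the D-axiom.

Inconsistent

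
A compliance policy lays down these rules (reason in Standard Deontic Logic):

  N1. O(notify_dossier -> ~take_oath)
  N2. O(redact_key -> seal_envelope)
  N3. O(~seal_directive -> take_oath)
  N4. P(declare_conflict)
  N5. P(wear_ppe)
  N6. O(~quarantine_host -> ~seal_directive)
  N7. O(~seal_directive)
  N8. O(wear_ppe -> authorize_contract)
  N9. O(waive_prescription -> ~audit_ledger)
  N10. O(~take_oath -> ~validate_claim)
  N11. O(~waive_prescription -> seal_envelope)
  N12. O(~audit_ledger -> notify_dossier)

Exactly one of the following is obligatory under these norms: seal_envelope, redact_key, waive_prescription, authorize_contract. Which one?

seal_envelope

Premise 7 gives O(~seal_directive).
From O(~seal_directive) and premise 3, O(~seal_directive -> take_oath), we obtain O(take_oath).
The contrapositive of premise 1 (O(notify_dossier -> ~take_oath)) is O(take_oath -> ~notify_dossier), and O(take_oath) is already established, so O(~notify_dossier).
Premise 12, O(~audit_ledger -> notify_dossier), contraposes to O(~notify_dossier -> audit_ledger); with O(~notify_dossier) we get O(audit_ledger).
Premise 9, O(waive_prescription -> ~audit_ledger), contraposes to O(audit_ledger -> ~waive_prescription); with O(audit_ledger) we get O(~waive_prescription).
With premise 11, O(~waive_prescription -> seal_envelope), the K-axiom yields O(seal_envelope).
So O(seal_envelope) holds — seal_envelope is obligatory. None of the other listed options is made obligatory by any chain of premises.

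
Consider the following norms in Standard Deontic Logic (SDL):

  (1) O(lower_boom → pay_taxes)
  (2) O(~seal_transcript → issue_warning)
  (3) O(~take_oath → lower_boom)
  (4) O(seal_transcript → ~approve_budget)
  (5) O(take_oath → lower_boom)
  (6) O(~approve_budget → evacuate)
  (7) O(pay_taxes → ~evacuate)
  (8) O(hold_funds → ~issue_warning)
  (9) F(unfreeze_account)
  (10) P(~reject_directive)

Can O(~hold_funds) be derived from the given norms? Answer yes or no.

Premises 3 and 5 cover both cases: O(~take_oath → lower_boom) and O(take_oath → lower_boom). Since ~take_oath ∨ take_oath is a tautology, O(lower_boom) follows.
Applying K to premise 1 (O(lower_boom → pay_taxes)) and O(lower_boom) yields O(pay_taxes).
With premise 7, O(pay_taxes → ~evacuate), the K-axiom yields O(~evacuate).
Premise 6 is O(~approve_budget → evacuate); contrapositively O(~evacuate → approve_budget). Since O(~evacuate) holds, K gives O(approve_budget).
Premise 4 is O(seal_transcript → ~approve_budget); contrapositively O(approve_budget → ~seal_transcript). Since O(approve_budget) holds, K gives O(~seal_transcript).
Applying K to premise 2 (O(~seal_transcript → issue_warning)) and O(~seal_transcript) yields O(issue_warning).
Premise 8, O(hold_funds → ~issue_warning), contraposes to O(issue_warning → ~hold_funds); with O(issue_warning) we get O(~hold_funds).
Premises 9, 10 do not contribute to this derivation.
So O(~hold_funds) follows.

Yes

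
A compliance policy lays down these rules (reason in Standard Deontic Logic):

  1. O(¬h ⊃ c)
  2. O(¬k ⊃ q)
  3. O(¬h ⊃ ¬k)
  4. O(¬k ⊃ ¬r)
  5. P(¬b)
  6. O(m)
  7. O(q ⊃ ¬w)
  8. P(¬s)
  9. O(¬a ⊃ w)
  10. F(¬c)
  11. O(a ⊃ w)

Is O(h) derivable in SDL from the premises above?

Premises 11 and 9 are O(a ⊃ w) and O(¬a ⊃ w); every ideal world satisfies a or ¬a, so in either case w holds — hence O(w).
Premise 7 is O(q ⊃ ¬w); contrapositively O(w ⊃ ¬q). Since O(w) holds, K gives O(¬q).
Premise 2, O(¬k ⊃ q), contraposes to O(¬q ⊃ k); with O(¬q) we get O(k).
Premise 3, O(¬h ⊃ ¬k), contraposes to O(k ⊃ h); with O(k) we get O(h).
Premises 1, 4, 5, 6, 8, 10 do not contribute to this derivation.
So O(h) follows.

Yes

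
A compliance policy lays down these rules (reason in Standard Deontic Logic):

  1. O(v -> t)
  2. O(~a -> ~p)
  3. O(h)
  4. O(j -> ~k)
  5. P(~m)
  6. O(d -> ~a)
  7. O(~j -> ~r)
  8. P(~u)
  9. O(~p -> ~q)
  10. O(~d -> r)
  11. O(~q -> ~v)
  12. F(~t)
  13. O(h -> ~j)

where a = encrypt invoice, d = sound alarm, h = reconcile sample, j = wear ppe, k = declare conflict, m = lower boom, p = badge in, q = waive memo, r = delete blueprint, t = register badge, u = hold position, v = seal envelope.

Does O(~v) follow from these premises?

Premise 3 states O(h) outright.
Applying K to premise 13 (O(h -> ~j)) and O(h) yields O(~j).
From O(~j) and premise 7, O(~j -> ~r), we obtain O(~r).
The contrapositive of premise 10 (O(~d -> r)) is O(~r -> d), and O(~r) is already established, so O(d).
Applying K to premise 6 (O(d -> ~a)) and O(d) yields O(~a).
Premise 2 is O(~a -> ~p); since O(~a), deontic closure gives O(~p).
Premise 9 is O(~p -> ~q); since O(~p), deontic closure gives O(~q).
Applying K to premise 11 (O(~q -> ~v)) and O(~q) yields O(~v).
Premises 1, 4, 5, 8, 12 do not contribute to this derivation.
So O(~v) follows.

Yes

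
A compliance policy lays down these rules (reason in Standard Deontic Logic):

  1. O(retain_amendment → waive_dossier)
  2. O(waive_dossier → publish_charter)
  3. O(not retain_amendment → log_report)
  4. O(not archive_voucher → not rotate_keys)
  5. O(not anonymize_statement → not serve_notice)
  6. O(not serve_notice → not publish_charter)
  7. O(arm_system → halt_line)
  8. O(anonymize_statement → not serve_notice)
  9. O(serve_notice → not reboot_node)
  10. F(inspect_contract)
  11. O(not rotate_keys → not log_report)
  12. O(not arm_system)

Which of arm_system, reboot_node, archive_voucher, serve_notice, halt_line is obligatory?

Premises 5 and 8 cover both cases: O(not anonymize_statement → not serve_notice) and O(anonymize_statement → not serve_notice). Since not anonymize_statement ∨ anonymize_statement is a tautology, O(not serve_notice) follows.
From O(not serve_notice) and premise 6, O(not serve_notice → not publish_charter), we obtain O(not publish_charter).
Premise 2 is O(waive_dossier → publish_charter); contrapositively O(not publish_charter → not waive_dossier). Since O(not publish_charter) holds, K gives O(not waive_dossier).
The contrapositive of premise 1 (O(retain_amendment → waive_dossier)) is O(not waive_dossier → not retain_amendment), and O(not waive_dossier) is already established, so O(not retain_amendment).
Premise 3 is O(not retain_amendment → log_report); since O(not retain_amendment), deontic closure gives O(log_report).
Premise 11, O(not rotate_keys → not log_report), contraposes to O(log_report → rotate_keys); with O(log_report) we get O(rotate_keys).
Premise 4, O(not archive_voucher → not rotate_keys), contraposes to O(rotate_keys → archive_voucher); with O(rotate_keys) we get O(archive_voucher).
So O(archive_voucher) holds — archive_voucher is obligatory. None of the other listed options is made obligatory by any chain of premises.

archive_voucher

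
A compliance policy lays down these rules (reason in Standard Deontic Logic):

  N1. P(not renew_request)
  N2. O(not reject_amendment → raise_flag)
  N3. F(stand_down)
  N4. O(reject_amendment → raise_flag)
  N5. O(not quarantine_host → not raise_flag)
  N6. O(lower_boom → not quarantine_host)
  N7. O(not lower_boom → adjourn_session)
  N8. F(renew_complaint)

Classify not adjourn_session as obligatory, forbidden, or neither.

Forbidden

By case analysis on reject_amendment: premise 4 gives O(reject_amendment → raise_flag) and premise 2 gives O(not reject_amendment → raise_flag), so O(raise_flag) either way.
Premise 5, O(not quarantine_host → not raise_flag), contraposes to O(raise_flag → quarantine_host); with O(raise_flag) we get O(quarantine_host).
Premise 6 is O(lower_boom → not quarantine_host); contrapositively O(quarantine_host → not lower_boom). Since O(quarantine_host) holds, K gives O(not lower_boom).
From O(not lower_boom) and premise 7, O(not lower_boom → adjourn_session), we obtain O(adjourn_session).
Premises 1, 3, 8 do not contribute to this derivation.
Thus O(adjourn_session), which is F(not adjourn_session): not adjourn_session is forbidden.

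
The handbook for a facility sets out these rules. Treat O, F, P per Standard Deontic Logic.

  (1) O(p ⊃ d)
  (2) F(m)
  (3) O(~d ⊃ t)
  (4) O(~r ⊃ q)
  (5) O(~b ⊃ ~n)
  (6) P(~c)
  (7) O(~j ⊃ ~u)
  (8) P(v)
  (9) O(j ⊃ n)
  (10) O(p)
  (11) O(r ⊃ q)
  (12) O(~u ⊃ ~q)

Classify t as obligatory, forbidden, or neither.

Premise 3 is O(~d ⊃ t), but O(~d) is not derivable from the premises, so it does not yield O(t).
No premise or chain of K-axiom applications forces O(t), and none forces O(~t). So t is neither obligatory nor forbidden under these norms.

Neither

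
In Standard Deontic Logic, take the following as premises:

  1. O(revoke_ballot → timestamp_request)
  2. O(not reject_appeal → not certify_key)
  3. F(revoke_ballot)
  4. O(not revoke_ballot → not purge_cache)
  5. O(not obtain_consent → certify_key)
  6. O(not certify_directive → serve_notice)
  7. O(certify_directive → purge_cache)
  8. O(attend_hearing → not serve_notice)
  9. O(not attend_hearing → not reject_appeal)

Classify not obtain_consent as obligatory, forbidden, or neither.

F(revoke_ballot) at premise 3 means O(not revoke_ballot).
Premise 4 is O(not revoke_ballot → not purge_cache); since O(not revoke_ballot), deontic closure gives O(not purge_cache).
The contrapositive of premise 7 (O(certify_directive → purge_cache)) is O(not purge_cache → not certify_directive), and O(not purge_cache) is already established, so O(not certify_directive).
Applying K to premise 6 (O(not certify_directive → serve_notice)) and O(not certify_directive) yields O(serve_notice).
The contrapositive of premise 8 (O(attend_hearing → not serve_notice)) is O(serve_notice → not attend_hearing), and O(serve_notice) is already established, so O(not attend_hearing).
From O(not attend_hearing) and premise 9, O(not attend_hearing → not reject_appeal), we obtain O(not reject_appeal).
Premise 2 is O(not reject_appeal → not certify_key); since O(not reject_appeal), deontic closure gives O(not certify_key).
Premise 5 is O(not obtain_consent → certify_key); contrapositively O(not certify_key → obtain_consent). Since O(not certify_key) holds, K gives O(obtain_consent).
Premise 1 does not contribute to this derivation.
Thus O(obtain_consent), which is F(not obtain_consent): not obtain_consent is forbidden.

Forbidden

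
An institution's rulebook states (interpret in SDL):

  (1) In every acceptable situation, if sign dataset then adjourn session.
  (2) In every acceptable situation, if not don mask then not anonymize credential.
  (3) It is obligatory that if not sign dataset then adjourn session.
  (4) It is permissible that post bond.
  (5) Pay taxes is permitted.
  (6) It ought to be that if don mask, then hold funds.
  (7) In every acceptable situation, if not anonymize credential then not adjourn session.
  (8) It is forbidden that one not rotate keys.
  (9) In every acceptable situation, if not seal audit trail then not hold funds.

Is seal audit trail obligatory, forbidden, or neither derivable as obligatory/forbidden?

Obligatory

Premises 1 and 3 are O(sign_dataset → adjourn_session) and O(¬sign_dataset → adjourn_session); every ideal world satisfies sign_dataset or ¬sign_dataset, so in either case adjourn_session holds — hence O(adjourn_session).
The contrapositive of premise 7 (O(¬anonymize_credential → ¬adjourn_session)) is O(adjourn_session → anonymize_credential), and O(adjourn_session) is already established, so O(anonymize_credential).
Premise 2 is O(¬don_mask → ¬anonymize_credential); contrapositively O(anonymize_credential → don_mask). Since O(anonymize_credential) holds, K gives O(don_mask).
From O(don_mask) and premise 6, O(don_mask → hold_funds), we obtain O(hold_funds).
Premise 9 is O(¬seal_audit_trail → ¬hold_funds); contrapositively O(hold_funds → seal_audit_trail). Since O(hold_funds) holds, K gives O(seal_audit_trail).
Premises 4, 5, 8 do not contribute to this derivation.
Hence seal_audit_trail is obligatory.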